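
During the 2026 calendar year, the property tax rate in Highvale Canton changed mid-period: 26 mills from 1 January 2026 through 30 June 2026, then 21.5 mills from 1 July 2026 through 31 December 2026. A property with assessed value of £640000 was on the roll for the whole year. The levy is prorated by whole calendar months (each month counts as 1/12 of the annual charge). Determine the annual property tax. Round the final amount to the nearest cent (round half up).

£15200.00

1 January – 30 June 2026: 6 months at 26 mills → £640000 × 2.6% × 6/12 = £8320.0000
1 July – 31 December 2026: 6 months at 21.5 mills → £640000 × 2.15% × 6/12 = £6880.0000
Total = £15200.0000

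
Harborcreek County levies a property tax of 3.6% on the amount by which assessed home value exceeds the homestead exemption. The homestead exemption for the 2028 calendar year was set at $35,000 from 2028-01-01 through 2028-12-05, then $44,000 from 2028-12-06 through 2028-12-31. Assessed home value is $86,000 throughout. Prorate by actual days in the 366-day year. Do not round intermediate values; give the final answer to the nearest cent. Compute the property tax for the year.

2028-01-01 to 2028-12-05: 340 days, exemption $35,000 → ($86,000 − $35,000) × 3.6% × 340/366 = $1,705.5738
2028-12-06 to 2028-12-31: 26 days, exemption $44,000 → ($86,000 − $44,000) × 3.6% × 26/366 = $107.4098
Total = $1,812.9836

$1,812.98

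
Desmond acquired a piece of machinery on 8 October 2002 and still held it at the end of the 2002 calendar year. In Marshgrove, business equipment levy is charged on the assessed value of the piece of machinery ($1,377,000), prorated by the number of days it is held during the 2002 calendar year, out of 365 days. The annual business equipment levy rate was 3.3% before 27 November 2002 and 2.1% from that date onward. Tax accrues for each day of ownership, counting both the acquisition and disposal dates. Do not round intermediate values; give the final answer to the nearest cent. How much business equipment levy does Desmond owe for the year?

8 October – 26 November 2002: 50 days at 3.3% → $1,377,000 × 3.3% × 50/365 = $6,224.7945
27 November – 31 December 2002: 35 days at 2.1% → $1,377,000 × 2.1% × 35/365 = $2,772.8630
Total = $8,997.6575

$8,997.66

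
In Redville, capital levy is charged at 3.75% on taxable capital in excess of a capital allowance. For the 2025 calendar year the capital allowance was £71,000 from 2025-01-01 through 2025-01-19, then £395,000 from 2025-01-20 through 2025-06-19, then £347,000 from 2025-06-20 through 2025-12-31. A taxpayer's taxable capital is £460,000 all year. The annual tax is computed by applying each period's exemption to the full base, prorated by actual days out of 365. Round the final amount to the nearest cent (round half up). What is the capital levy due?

2025-01-01 to 2025-01-19: 19 days, exemption £71,000 → (£460,000 − £71,000) × 3.75% × 19/365 = £759.3493
2025-01-20 to 2025-06-19: 151 days, exemption £395,000 → (£460,000 − £395,000) × 3.75% × 151/365 = £1,008.3904
2025-06-20 to 2025-12-31: 195 days, exemption £347,000 → (£460,000 − £347,000) × 3.75% × 195/365 = £2,263.8699
Total = £4,031.6096

£4,031.61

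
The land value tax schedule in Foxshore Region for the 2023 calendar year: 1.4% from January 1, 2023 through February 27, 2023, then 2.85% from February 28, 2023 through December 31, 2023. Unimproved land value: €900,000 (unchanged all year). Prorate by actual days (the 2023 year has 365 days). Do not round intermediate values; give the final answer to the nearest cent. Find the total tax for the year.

€23,576.30

January 1 – February 27, 2023: 58 days at 1.4% → €900,000 × 1.4% × 58/365 = €2,002.1918
February 28 – December 31, 2023: 307 days at 2.85% → €900,000 × 2.85% × 307/365 = €21,574.1096
Total = €23,576.3014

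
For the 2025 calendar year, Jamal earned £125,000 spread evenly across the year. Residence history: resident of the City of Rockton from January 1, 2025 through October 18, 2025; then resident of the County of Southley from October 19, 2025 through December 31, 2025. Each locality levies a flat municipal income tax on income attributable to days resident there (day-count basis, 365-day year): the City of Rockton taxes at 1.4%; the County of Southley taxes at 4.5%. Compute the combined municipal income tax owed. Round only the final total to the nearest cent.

£2,535.62

The City of Rockton, January 1 – October 18, 2025: 291 days → £125,000 × 1.4% × 291/365 = £1,395.2055
The County of Southley, October 19 – December 31, 2025: 74 days → £125,000 × 4.5% × 74/365 = £1,140.4110
Total = £2,535.6164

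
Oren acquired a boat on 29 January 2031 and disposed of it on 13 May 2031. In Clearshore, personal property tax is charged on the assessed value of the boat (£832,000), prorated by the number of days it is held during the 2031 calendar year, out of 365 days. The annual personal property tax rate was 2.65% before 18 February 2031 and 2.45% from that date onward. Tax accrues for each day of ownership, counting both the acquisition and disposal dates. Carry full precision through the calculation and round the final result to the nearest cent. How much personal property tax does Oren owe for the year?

£5,955.07

29 January – 17 February 2031: 20 days at 2.65% → £832,000 × 2.65% × 20/365 = £1,208.1096
18 February – 13 May 2031: 85 days at 2.45% → £832,000 × 2.45% × 85/365 = £4,746.9589
Total = £5,955.0685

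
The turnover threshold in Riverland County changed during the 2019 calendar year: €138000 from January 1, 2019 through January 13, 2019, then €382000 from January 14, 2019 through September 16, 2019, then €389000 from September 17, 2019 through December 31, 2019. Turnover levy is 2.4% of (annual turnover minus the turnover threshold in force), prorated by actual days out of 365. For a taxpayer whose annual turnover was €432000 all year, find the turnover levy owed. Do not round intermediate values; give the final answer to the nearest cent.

January 1 – January 13, 2019: 13 days, exemption €138000 → (€432000 − €138000) × 2.4% × 13/365 = €251.3096
January 14 – September 16, 2019: 246 days, exemption €382000 → (€432000 − €382000) × 2.4% × 246/365 = €808.7671
September 17 – December 31, 2019: 106 days, exemption €389000 → (€432000 − €389000) × 2.4% × 106/365 = €299.7041
Total = €1359.7808

€1359.78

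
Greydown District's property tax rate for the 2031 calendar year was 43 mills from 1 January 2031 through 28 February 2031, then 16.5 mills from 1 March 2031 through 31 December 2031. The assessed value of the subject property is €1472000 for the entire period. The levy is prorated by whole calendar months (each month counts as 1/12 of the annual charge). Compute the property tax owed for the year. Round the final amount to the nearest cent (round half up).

1 January – 28 February 2031: 2 months at 43 mills → €1472000 × 4.3% × 2/12 = €10549.3333
1 March – 31 December 2031: 10 months at 16.5 mills → €1472000 × 1.65% × 10/12 = €20240.0000
Total = €30789.3333

€30789.33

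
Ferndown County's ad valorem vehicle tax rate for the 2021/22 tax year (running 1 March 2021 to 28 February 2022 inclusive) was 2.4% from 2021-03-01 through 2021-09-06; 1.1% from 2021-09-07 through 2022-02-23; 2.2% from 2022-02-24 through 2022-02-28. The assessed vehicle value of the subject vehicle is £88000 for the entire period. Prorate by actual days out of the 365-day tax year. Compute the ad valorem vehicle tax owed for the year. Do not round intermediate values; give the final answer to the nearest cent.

£1576.77

2021-03-01 to 2021-09-06: 190 days at 2.4% → £88000 × 2.4% × 190/365 = £1099.3973
2021-09-07 to 2022-02-23: 170 days at 1.1% → £88000 × 1.1% × 170/365 = £450.8493
2022-02-24 to 2022-02-28: 5 days at 2.2% → £88000 × 2.2% × 5/365 = £26.5205
Total = £1576.7671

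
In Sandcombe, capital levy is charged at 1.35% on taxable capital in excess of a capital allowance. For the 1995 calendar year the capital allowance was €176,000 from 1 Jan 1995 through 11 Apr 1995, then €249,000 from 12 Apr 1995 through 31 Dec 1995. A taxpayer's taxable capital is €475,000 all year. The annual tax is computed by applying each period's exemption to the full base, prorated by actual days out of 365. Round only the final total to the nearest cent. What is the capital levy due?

€3,323.70

1 Jan – 11 Apr 1995: 101 days, exemption €176,000 → (€475,000 − €176,000) × 1.35% × 101/365 = €1,116.9493
12 Apr – 31 Dec 1995: 264 days, exemption €249,000 → (€475,000 − €249,000) × 1.35% × 264/365 = €2,206.7507
Total = €3,323.7000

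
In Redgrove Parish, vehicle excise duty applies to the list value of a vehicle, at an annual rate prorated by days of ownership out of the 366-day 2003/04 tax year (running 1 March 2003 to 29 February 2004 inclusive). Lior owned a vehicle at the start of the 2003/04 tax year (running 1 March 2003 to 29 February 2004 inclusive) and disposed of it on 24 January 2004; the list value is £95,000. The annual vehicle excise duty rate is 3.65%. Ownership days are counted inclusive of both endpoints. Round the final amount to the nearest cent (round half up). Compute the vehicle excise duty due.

£3,126.43

Days held (1 March 2003 – 24 January 2004): 330 out of 366
Tax = £95,000 × 3.65% × 330/366 = £3,126.4344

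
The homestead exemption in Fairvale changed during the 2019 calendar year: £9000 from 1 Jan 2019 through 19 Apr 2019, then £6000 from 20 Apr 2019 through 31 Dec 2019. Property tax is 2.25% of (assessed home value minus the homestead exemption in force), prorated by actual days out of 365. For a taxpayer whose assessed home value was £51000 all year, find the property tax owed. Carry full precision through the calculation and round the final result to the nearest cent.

1 Jan – 19 Apr 2019: 109 days, exemption £9000 → (£51000 − £9000) × 2.25% × 109/365 = £282.2055
20 Apr – 31 Dec 2019: 256 days, exemption £6000 → (£51000 − £6000) × 2.25% × 256/365 = £710.1370
Total = £992.3425

£992.34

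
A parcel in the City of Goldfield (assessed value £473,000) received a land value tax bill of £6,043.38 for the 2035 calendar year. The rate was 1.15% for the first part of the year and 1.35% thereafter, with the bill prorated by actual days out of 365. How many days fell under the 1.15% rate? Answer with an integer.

Let d = days at the first rate; then 365 − d days at the second rate.
£473,000 × [1.15%·d + 1.35%·(365−d)] / 365 = £6,043.38
Solving gives d = 132, so the new rate took effect on 13 May 2035.

132 days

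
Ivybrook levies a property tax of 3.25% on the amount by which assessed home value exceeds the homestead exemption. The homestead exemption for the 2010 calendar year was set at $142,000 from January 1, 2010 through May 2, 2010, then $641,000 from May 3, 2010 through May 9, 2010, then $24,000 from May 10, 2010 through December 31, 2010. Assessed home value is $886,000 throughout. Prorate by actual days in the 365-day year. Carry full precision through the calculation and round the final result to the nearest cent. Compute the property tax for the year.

January 1 – May 2, 2010: 122 days, exemption $142,000 → ($886,000 − $142,000) × 3.25% × 122/365 = $8,082.0822
May 3 – May 9, 2010: 7 days, exemption $641,000 → ($886,000 − $641,000) × 3.25% × 7/365 = $152.7055
May 10 – December 31, 2010: 236 days, exemption $24,000 → ($886,000 − $24,000) × 3.25% × 236/365 = $18,113.8082
Total = $26,348.5959

$26,348.60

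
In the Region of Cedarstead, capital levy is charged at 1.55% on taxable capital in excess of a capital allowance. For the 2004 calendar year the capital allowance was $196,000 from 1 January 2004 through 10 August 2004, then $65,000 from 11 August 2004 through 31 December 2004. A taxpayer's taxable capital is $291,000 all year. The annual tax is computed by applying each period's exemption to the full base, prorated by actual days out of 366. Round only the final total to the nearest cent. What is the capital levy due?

$2,265.84

1 January – 10 August 2004: 223 days, exemption $196,000 → ($291,000 − $196,000) × 1.55% × 223/366 = $897.1790
11 August – 31 December 2004: 143 days, exemption $65,000 → ($291,000 − $65,000) × 1.55% × 143/366 = $1,368.6585
Total = $2,265.8374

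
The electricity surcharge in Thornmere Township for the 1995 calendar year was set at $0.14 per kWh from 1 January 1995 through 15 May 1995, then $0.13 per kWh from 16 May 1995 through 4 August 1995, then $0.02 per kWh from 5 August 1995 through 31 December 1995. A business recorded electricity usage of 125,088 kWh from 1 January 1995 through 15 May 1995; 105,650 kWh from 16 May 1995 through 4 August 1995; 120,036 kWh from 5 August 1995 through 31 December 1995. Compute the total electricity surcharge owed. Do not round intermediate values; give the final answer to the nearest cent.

1 January – 15 May 1995: 125,088 kWh at $0.14/kWh → $17512.32
16 May – 4 August 1995: 105,650 kWh at $0.13/kWh → $13734.50
5 August – 31 December 1995: 120,036 kWh at $0.02/kWh → $2400.72

$33647.54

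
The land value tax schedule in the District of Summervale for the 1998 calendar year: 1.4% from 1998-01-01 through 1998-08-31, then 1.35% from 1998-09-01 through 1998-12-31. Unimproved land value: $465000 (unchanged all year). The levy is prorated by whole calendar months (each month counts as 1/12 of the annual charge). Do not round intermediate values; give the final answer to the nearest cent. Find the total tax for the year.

$6432.50

1998-01-01 to 1998-08-31: 8 months at 1.4% → $465000 × 1.4% × 8/12 = $4340.0000
1998-09-01 to 1998-12-31: 4 months at 1.35% → $465000 × 1.35% × 4/12 = $2092.5000
Total = $6432.5000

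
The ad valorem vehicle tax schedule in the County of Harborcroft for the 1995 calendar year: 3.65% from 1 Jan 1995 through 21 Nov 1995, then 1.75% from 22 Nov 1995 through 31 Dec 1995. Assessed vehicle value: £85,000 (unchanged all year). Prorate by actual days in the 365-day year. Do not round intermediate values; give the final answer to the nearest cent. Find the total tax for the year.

1 Jan – 21 Nov 1995: 325 days at 3.65% → £85,000 × 3.65% × 325/365 = £2,762.5000
22 Nov – 31 Dec 1995: 40 days at 1.75% → £85,000 × 1.75% × 40/365 = £163.0137
Total = £2,925.5137

£2,925.51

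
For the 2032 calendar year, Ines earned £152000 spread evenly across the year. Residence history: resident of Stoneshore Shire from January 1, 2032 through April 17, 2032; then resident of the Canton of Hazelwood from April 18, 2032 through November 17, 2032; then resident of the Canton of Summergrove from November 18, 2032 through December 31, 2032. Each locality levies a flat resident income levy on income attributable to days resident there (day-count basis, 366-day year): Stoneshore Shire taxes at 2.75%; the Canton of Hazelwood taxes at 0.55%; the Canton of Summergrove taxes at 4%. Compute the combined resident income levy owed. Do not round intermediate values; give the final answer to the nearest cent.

Stoneshore Shire, January 1 – April 17, 2032: 108 days → £152000 × 2.75% × 108/366 = £1233.4426
The Canton of Hazelwood, April 18 – November 17, 2032: 214 days → £152000 × 0.55% × 214/366 = £488.8087
The Canton of Summergrove, November 18 – December 31, 2032: 44 days → £152000 × 4% × 44/366 = £730.9290
Total = £2453.1803

£2453.18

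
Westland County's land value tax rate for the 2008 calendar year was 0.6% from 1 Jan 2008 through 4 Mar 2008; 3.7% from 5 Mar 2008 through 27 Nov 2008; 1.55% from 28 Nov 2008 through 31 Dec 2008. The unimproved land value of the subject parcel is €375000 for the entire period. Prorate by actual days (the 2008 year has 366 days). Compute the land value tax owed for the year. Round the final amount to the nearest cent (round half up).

€11093.24

1 Jan – 4 Mar 2008: 64 days at 0.6% → €375000 × 0.6% × 64/366 = €393.4426
5 Mar – 27 Nov 2008: 268 days at 3.7% → €375000 × 3.7% × 268/366 = €10159.8361
28 Nov – 31 Dec 2008: 34 days at 1.55% → €375000 × 1.55% × 34/366 = €539.9590
Total = €11093.2377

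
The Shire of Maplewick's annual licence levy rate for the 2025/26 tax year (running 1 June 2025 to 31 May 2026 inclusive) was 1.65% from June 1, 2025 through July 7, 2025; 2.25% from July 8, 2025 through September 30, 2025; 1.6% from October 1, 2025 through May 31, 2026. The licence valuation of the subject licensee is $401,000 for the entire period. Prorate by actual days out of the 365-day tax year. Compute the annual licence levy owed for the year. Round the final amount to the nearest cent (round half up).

June 1 – July 7, 2025: 37 days at 1.65% → $401,000 × 1.65% × 37/365 = $670.7137
July 8 – September 30, 2025: 85 days at 2.25% → $401,000 × 2.25% × 85/365 = $2,101.1301
October 1, 2025 – May 31, 2026: 243 days at 1.6% → $401,000 × 1.6% × 243/365 = $4,271.4740
Total = $7,043.3178

$7,043.32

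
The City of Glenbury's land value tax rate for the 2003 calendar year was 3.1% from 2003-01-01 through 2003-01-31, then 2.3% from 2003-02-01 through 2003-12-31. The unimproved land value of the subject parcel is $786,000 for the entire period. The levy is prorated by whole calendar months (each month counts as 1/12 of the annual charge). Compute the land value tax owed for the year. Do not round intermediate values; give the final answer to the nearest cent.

$18,602.00

2003-01-01 to 2003-01-31: 1 month at 3.1% → $786,000 × 3.1% × 1/12 = $2,030.5000
2003-02-01 to 2003-12-31: 11 months at 2.3% → $786,000 × 2.3% × 11/12 = $16,571.5000
Total = $18,602.0000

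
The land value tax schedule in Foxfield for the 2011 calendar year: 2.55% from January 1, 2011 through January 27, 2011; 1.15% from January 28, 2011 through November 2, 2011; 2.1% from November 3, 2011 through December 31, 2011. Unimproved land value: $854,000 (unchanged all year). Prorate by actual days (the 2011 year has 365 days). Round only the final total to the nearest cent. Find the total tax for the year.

January 1 – January 27, 2011: 27 days at 2.55% → $854,000 × 2.55% × 27/365 = $1,610.9014
January 28 – November 2, 2011: 279 days at 1.15% → $854,000 × 1.15% × 279/365 = $7,507.0110
November 3 – December 31, 2011: 59 days at 2.1% → $854,000 × 2.1% × 59/365 = $2,898.9205
Total = $12,016.8329

$12,016.83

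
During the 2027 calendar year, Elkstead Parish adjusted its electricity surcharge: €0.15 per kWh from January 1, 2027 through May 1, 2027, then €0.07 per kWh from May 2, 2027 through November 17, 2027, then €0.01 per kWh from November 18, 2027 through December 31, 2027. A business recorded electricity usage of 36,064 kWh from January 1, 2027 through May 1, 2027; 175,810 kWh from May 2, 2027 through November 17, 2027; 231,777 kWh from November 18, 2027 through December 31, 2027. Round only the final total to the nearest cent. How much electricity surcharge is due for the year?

January 1 – May 1, 2027: 36,064 kWh at €0.15/kWh → €5409.60
May 2 – November 17, 2027: 175,810 kWh at €0.07/kWh → €12306.70
November 18 – December 31, 2027: 231,777 kWh at €0.01/kWh → €2317.77

€20034.07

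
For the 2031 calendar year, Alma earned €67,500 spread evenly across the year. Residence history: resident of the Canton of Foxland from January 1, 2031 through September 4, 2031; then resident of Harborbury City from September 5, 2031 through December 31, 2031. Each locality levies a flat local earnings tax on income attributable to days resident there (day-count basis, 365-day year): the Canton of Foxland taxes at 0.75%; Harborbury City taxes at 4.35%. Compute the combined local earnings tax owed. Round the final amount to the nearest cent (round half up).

€1,291.84

The Canton of Foxland, January 1 – September 4, 2031: 247 days → €67,500 × 0.75% × 247/365 = €342.5856
Harborbury City, September 5 – December 31, 2031: 118 days → €67,500 × 4.35% × 118/365 = €949.2534
Total = €1,291.8390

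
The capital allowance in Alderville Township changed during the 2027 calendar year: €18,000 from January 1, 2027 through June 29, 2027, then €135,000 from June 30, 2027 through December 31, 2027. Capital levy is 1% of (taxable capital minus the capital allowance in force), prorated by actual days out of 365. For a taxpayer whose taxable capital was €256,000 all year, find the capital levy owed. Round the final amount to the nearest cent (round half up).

€1,786.99

January 1 – June 29, 2027: 180 days, exemption €18,000 → (€256,000 − €18,000) × 1% × 180/365 = €1,173.6986
June 30 – December 31, 2027: 185 days, exemption €135,000 → (€256,000 − €135,000) × 1% × 185/365 = €613.2877
Total = €1,786.9863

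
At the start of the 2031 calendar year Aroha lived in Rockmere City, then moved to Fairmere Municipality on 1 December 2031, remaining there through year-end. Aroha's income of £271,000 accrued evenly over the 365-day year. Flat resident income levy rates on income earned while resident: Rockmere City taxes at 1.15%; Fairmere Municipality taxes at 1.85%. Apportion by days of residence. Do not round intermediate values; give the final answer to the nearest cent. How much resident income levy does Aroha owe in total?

£3,277.62

Rockmere City, 1 January – 30 November 2031: 334 days → £271,000 × 1.15% × 334/365 = £2,851.8110
Fairmere Municipality, 1 December – 31 December 2031: 31 days → £271,000 × 1.85% × 31/365 = £425.8041
Total = £3,277.6151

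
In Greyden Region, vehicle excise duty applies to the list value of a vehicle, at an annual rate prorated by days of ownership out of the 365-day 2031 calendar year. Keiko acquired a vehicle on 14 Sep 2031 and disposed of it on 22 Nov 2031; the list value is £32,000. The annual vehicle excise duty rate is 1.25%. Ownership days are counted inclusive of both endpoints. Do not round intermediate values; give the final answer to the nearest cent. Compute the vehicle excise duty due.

Days held (14 Sep – 22 Nov 2031): 70 out of 365
Tax = £32,000 × 1.25% × 70/365 = £76.7123

£76.71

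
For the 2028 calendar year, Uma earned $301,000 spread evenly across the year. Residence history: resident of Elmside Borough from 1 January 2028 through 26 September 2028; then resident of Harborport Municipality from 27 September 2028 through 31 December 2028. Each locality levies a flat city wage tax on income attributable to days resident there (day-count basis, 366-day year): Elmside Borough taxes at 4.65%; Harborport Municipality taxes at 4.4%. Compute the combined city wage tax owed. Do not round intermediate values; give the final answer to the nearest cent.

$13,799.12

Elmside Borough, 1 January – 26 September 2028: 270 days → $301,000 × 4.65% × 270/366 = $10,325.2869
Harborport Municipality, 27 September – 31 December 2028: 96 days → $301,000 × 4.4% × 96/366 = $3,473.8361
Total = $13,799.1230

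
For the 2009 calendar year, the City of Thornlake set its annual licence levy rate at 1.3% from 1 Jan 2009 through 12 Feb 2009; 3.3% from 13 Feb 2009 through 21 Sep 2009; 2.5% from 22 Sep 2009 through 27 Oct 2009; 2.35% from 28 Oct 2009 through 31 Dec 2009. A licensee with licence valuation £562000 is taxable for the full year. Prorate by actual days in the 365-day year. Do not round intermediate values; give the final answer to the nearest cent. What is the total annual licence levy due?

1 Jan – 12 Feb 2009: 43 days at 1.3% → £562000 × 1.3% × 43/365 = £860.7068
13 Feb – 21 Sep 2009: 221 days at 3.3% → £562000 × 3.3% × 221/365 = £11229.2219
22 Sep – 27 Oct 2009: 36 days at 2.5% → £562000 × 2.5% × 36/365 = £1385.7534
28 Oct – 31 Dec 2009: 65 days at 2.35% → £562000 × 2.35% × 65/365 = £2351.9315
Total = £15827.6137

£15827.61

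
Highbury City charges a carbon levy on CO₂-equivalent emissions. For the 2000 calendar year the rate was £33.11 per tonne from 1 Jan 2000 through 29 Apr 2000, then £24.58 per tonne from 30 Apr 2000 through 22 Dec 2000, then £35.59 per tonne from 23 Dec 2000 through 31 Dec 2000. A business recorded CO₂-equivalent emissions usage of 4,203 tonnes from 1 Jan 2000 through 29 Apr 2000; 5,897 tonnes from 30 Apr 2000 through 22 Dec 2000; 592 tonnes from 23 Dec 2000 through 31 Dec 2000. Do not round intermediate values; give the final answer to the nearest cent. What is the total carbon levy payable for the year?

1 Jan – 29 Apr 2000: 4,203 tonnes at £33.11/tonne → £139,161.33
30 Apr – 22 Dec 2000: 5,897 tonnes at £24.58/tonne → £144,948.26
23 Dec – 31 Dec 2000: 592 tonnes at £35.59/tonne → £21,069.28

£305,178.87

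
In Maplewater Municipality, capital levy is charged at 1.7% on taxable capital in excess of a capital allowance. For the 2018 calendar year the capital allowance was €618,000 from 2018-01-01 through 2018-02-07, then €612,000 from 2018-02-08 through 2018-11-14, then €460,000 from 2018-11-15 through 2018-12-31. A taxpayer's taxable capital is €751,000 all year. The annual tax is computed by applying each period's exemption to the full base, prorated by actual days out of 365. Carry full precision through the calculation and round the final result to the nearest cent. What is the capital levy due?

€2,685.12

2018-01-01 to 2018-02-07: 38 days, exemption €618,000 → (€751,000 − €618,000) × 1.7% × 38/365 = €235.3918
2018-02-08 to 2018-11-14: 280 days, exemption €612,000 → (€751,000 − €612,000) × 1.7% × 280/365 = €1,812.7123
2018-11-15 to 2018-12-31: 47 days, exemption €460,000 → (€751,000 − €460,000) × 1.7% × 47/365 = €637.0110
Total = €2,685.1151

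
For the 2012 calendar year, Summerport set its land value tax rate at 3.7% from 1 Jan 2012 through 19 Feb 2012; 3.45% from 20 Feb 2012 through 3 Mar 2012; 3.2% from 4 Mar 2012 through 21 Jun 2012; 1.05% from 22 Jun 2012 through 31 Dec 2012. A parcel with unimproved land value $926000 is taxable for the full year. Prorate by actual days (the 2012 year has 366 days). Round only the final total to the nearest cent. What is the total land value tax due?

$19848.28

1 Jan – 19 Feb 2012: 50 days at 3.7% → $926000 × 3.7% × 50/366 = $4680.6011
20 Feb – 3 Mar 2012: 13 days at 3.45% → $926000 × 3.45% × 13/366 = $1134.7295
4 Mar – 21 Jun 2012: 110 days at 3.2% → $926000 × 3.2% × 110/366 = $8905.7923
22 Jun – 31 Dec 2012: 193 days at 1.05% → $926000 × 1.05% × 193/366 = $5127.1557
Total = $19848.2787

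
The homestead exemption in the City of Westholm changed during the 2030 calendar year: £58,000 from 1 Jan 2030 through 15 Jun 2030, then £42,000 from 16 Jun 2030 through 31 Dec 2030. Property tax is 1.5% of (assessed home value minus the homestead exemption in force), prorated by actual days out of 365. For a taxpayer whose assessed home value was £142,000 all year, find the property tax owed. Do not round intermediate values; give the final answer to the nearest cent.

£1,390.85

1 Jan – 15 Jun 2030: 166 days, exemption £58,000 → (£142,000 − £58,000) × 1.5% × 166/365 = £573.0411
16 Jun – 31 Dec 2030: 199 days, exemption £42,000 → (£142,000 − £42,000) × 1.5% × 199/365 = £817.8082
Total = £1,390.8493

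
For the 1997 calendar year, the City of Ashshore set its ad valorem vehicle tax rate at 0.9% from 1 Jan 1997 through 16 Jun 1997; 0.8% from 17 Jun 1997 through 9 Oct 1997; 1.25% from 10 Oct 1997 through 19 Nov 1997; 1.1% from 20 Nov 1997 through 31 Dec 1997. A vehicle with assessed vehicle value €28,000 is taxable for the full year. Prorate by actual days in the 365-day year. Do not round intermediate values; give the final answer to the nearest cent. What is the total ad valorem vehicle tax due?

1 Jan – 16 Jun 1997: 167 days at 0.9% → €28,000 × 0.9% × 167/365 = €115.2986
17 Jun – 9 Oct 1997: 115 days at 0.8% → €28,000 × 0.8% × 115/365 = €70.5753
10 Oct – 19 Nov 1997: 41 days at 1.25% → €28,000 × 1.25% × 41/365 = €39.3151
20 Nov – 31 Dec 1997: 42 days at 1.1% → €28,000 × 1.1% × 42/365 = €35.4411
Total = €260.6301

€260.63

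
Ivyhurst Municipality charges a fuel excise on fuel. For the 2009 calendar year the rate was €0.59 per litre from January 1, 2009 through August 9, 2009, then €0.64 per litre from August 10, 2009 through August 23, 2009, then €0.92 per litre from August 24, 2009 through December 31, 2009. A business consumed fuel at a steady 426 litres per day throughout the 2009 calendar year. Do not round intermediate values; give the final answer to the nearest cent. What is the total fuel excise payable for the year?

January 1 – August 9, 2009: 221 days × 426 litres/day = 94,146 litres at €0.59/litre → €55,546.14
August 10 – August 23, 2009: 14 days × 426 litres/day = 5,964 litres at €0.64/litre → €3,816.96
August 24 – December 31, 2009: 130 days × 426 litres/day = 55,380 litres at €0.92/litre → €50,949.60

€110,312.70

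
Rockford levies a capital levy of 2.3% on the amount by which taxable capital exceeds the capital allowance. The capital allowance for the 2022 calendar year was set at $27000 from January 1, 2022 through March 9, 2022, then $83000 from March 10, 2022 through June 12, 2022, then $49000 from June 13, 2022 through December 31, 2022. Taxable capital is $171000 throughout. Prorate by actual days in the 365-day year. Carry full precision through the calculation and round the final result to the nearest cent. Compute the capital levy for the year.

January 1 – March 9, 2022: 68 days, exemption $27000 → ($171000 − $27000) × 2.3% × 68/365 = $617.0301
March 10 – June 12, 2022: 95 days, exemption $83000 → ($171000 − $83000) × 2.3% × 95/365 = $526.7945
June 13 – December 31, 2022: 202 days, exemption $49000 → ($171000 − $49000) × 2.3% × 202/365 = $1552.9096
Total = $2696.7342

$2696.73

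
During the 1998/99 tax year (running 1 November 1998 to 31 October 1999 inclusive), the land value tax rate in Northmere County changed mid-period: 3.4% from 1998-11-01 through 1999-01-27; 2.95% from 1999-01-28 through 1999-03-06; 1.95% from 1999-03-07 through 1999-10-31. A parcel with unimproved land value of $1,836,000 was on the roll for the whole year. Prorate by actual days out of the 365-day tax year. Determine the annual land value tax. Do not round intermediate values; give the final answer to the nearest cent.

1998-11-01 to 1999-01-27: 88 days at 3.4% → $1,836,000 × 3.4% × 88/365 = $15,050.1699
1999-01-28 to 1999-03-06: 38 days at 2.95% → $1,836,000 × 2.95% × 38/365 = $5,638.7836
1999-03-07 to 1999-10-31: 239 days at 1.95% → $1,836,000 × 1.95% × 239/365 = $23,442.9534
Total = $44,131.9068

$44,131.91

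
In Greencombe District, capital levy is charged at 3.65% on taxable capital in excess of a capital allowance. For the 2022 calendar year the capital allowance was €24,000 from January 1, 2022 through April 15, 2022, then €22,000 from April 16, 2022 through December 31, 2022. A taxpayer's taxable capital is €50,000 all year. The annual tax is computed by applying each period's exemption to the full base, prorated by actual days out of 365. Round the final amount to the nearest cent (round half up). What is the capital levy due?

January 1 – April 15, 2022: 105 days, exemption €24,000 → (€50,000 − €24,000) × 3.65% × 105/365 = €273.0000
April 16 – December 31, 2022: 260 days, exemption €22,000 → (€50,000 − €22,000) × 3.65% × 260/365 = €728.0000
Total = €1,001.0000

€1,001.00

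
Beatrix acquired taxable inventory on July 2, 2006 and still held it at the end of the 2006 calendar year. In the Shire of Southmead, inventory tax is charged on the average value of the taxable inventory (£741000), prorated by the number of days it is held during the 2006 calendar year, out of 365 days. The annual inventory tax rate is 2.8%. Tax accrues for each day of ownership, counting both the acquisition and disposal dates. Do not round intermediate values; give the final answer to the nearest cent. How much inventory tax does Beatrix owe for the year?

Days held (July 2 – December 31, 2006): 183 out of 365
Tax = £741000 × 2.8% × 183/365 = £10402.4219

£10402.42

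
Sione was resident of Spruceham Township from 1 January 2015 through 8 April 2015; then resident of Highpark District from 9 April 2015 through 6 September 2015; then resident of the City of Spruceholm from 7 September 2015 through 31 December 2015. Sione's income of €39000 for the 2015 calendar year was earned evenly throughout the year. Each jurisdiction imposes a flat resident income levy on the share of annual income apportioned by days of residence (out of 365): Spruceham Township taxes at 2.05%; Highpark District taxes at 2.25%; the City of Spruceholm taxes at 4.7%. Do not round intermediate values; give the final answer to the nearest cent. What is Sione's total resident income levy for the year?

Spruceham Township, 1 January – 8 April 2015: 98 days → €39000 × 2.05% × 98/365 = €214.6603
Highpark District, 9 April – 6 September 2015: 151 days → €39000 × 2.25% × 151/365 = €363.0205
The City of Spruceholm, 7 September – 31 December 2015: 116 days → €39000 × 4.7% × 116/365 = €582.5425
Total = €1160.2233

€1160.22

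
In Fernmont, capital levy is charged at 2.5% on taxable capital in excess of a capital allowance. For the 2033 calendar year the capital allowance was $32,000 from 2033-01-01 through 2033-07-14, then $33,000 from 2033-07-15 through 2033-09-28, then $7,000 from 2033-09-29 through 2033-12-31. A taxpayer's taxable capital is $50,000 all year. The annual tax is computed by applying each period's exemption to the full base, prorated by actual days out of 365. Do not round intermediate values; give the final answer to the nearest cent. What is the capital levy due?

2033-01-01 to 2033-07-14: 195 days, exemption $32,000 → ($50,000 − $32,000) × 2.5% × 195/365 = $240.4110
2033-07-15 to 2033-09-28: 76 days, exemption $33,000 → ($50,000 − $33,000) × 2.5% × 76/365 = $88.4932
2033-09-29 to 2033-12-31: 94 days, exemption $7,000 → ($50,000 − $7,000) × 2.5% × 94/365 = $276.8493
Total = $605.7534

$605.75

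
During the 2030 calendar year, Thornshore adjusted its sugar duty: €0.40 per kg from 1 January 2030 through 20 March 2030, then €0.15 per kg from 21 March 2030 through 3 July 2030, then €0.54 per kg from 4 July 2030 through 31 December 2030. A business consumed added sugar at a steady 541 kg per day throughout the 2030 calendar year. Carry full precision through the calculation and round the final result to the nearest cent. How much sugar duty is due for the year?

€78,493.69

1 January – 20 March 2030: 79 days × 541 kg/day = 42,739 kg at €0.40/kg → €17,095.60
21 March – 3 July 2030: 105 days × 541 kg/day = 56,805 kg at €0.15/kg → €8,520.75
4 July – 31 December 2030: 181 days × 541 kg/day = 97,921 kg at €0.54/kg → €52,877.34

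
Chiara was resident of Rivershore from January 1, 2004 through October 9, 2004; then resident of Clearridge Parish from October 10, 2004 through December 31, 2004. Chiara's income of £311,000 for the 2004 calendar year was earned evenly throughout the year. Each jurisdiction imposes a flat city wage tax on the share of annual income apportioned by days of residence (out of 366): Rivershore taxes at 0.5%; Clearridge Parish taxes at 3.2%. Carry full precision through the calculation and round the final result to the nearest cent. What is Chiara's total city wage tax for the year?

Rivershore, January 1 – October 9, 2004: 283 days → £311,000 × 0.5% × 283/366 = £1,202.3634
Clearridge Parish, October 10 – December 31, 2004: 83 days → £311,000 × 3.2% × 83/366 = £2,256.8743
Total = £3,459.2377

£3,459.24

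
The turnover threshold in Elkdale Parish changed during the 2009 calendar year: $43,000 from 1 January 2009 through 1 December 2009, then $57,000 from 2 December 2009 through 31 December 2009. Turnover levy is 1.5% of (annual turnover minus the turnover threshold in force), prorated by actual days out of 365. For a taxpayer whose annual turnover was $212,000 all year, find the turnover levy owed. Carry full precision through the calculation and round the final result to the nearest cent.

$2,517.74

1 January – 1 December 2009: 335 days, exemption $43,000 → ($212,000 − $43,000) × 1.5% × 335/365 = $2,326.6438
2 December – 31 December 2009: 30 days, exemption $57,000 → ($212,000 − $57,000) × 1.5% × 30/365 = $191.0959
Total = $2,517.7397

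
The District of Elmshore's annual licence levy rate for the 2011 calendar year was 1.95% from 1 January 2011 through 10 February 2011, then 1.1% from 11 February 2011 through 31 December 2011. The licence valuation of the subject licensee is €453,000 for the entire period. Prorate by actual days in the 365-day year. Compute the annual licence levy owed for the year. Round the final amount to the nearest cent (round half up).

€5,415.52

1 January – 10 February 2011: 41 days at 1.95% → €453,000 × 1.95% × 41/365 = €992.2562
11 February – 31 December 2011: 324 days at 1.1% → €453,000 × 1.1% × 324/365 = €4,423.2658
Total = €5,415.5219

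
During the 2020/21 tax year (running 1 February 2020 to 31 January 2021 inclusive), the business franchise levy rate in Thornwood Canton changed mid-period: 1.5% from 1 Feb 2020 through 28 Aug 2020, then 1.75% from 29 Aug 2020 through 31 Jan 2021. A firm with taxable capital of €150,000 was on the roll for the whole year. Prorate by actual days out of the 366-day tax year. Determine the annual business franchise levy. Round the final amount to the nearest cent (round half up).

1 Feb – 28 Aug 2020: 210 days at 1.5% → €150,000 × 1.5% × 210/366 = €1,290.9836
29 Aug 2020 – 31 Jan 2021: 156 days at 1.75% → €150,000 × 1.75% × 156/366 = €1,118.8525
Total = €2,409.8361

€2,409.84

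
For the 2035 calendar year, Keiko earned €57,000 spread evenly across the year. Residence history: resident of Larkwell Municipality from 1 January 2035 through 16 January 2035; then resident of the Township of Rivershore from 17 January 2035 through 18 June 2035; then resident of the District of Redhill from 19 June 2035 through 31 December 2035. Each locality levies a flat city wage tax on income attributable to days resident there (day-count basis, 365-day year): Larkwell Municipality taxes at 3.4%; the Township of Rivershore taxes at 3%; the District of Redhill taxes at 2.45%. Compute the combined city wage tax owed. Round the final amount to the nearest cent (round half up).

€1,551.65

Larkwell Municipality, 1 January – 16 January 2035: 16 days → €57,000 × 3.4% × 16/365 = €84.9534
The Township of Rivershore, 17 January – 18 June 2035: 153 days → €57,000 × 3% × 153/365 = €716.7945
The District of Redhill, 19 June – 31 December 2035: 196 days → €57,000 × 2.45% × 196/365 = €749.9014
Total = €1,551.6493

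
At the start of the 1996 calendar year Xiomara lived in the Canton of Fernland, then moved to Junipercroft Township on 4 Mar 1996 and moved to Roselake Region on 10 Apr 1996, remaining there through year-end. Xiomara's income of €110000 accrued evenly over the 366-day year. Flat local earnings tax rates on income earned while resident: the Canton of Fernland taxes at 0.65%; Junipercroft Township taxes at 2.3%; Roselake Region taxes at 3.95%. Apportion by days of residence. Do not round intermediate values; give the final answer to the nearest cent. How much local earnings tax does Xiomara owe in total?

The Canton of Fernland, 1 Jan – 3 Mar 1996: 63 days → €110000 × 0.65% × 63/366 = €123.0738
Junipercroft Township, 4 Mar – 9 Apr 1996: 37 days → €110000 × 2.3% × 37/366 = €255.7650
Roselake Region, 10 Apr – 31 Dec 1996: 266 days → €110000 × 3.95% × 266/366 = €3157.8415
Total = €3536.6803

€3536.68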